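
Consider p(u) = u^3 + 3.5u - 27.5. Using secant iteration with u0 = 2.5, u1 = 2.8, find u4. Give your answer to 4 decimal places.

p(2.5) = -3.125000, p(2.8) = 4.252000
u2 = 2.800000 − 4.252000·(2.800000 − 2.500000) / (4.252000 − (-3.125000)) = 2.800000 − (1.275600)/(7.377000) = 2.627084
p(2.627084) = -0.174197
u3 = 2.627084 − (-0.174197)·(2.627084 − 2.800000) / (-0.174197 − 4.252000) = 2.627084 − (0.030121)/(-4.426197) = 2.633889
p(2.633889) = -0.009112
u4 = 2.633889 − (-0.009112)·(2.633889 − 2.627084) / (-0.009112 − (-0.174197)) = 2.633889 − (-0.000062)/(0.165084) = 2.634265

2.6343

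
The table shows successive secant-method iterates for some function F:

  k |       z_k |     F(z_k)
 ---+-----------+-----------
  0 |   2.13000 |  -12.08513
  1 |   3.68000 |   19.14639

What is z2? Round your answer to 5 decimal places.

2.72978

z2 = 3.68000 − 19.14639·(3.68000 − 2.13000) / (19.14639 − (-12.08513))
   = 3.68000 − (29.6769045)/(31.2315200) = 2.7297771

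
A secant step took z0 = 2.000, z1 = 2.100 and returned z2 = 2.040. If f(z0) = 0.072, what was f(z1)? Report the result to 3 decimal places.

The secant line through (2.000, 0.072) and (2.100, f(z1)) crosses zero at z2 = 2.040.
So (2.000, 0.072), (2.100, f(z1)), (2.040, 0) are collinear:
f(z1) = 0.072 · (2.100 − 2.040) / (2.000 − 2.040) = 0.072 · (0.06000)/(-0.04000) = -0.10800

-0.108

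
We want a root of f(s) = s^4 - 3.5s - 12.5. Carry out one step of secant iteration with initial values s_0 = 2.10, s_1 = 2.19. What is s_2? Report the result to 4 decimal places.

f(2.10) = -0.401900, f(2.19) = 2.837575
s_2 = 2.190000 − 2.837575·(2.190000 − 2.100000) / (2.837575 − (-0.401900)) = 2.190000 − (0.255382)/(3.239475) = 2.111166

2.1112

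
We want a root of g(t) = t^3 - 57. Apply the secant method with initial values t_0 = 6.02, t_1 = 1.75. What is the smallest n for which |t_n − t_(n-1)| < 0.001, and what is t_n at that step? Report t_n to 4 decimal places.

g(6.02) = 161.167208, g(1.75) = -51.640625
t_2 = 1.750000 − (-51.640625)·(-4.270000)/(-212.807833) = 2.786172;  |Δ| = 1.036172
g(2.786172) = -35.371636
t_3 = 2.786172 − (-35.371636)·(1.036172)/(16.268989) = 5.038991;  |Δ| = 2.252819
g(5.038991) = 70.947192
t_4 = 5.038991 − 70.947192·(2.252819)/(106.318828) = 3.535671;  |Δ| = 1.503320
g(3.535671) = -12.800676
t_5 = 3.535671 − (-12.800676)·(-1.503320)/(-83.747868) = 3.765450;  |Δ| = 0.229779
g(3.765450) = -3.611125
t_6 = 3.765450 − (-3.611125)·(0.229779)/(9.189552) = 3.855744;  |Δ| = 0.090294
g(3.855744) = 0.322441
t_7 = 3.855744 − 0.322441·(0.090294)/(3.933566) = 3.848343;  |Δ| = 0.007402
g(3.848343) = -0.007037
t_8 = 3.848343 − (-0.007037)·(-0.007402)/(-0.329478) = 3.848501;  |Δ| = 0.000158
|t_8 − t_7| = 0.000158 < 0.001

n = 8, t_n = 3.8485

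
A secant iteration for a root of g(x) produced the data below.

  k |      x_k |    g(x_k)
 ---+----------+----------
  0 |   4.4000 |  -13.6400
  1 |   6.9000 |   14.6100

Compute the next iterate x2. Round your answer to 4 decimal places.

5.6071

x2 = 6.9000 − 14.6100·(6.9000 − 4.4000) / (14.6100 − (-13.6400))
   = 6.9000 − (36.525000)/(28.250000) = 5.607080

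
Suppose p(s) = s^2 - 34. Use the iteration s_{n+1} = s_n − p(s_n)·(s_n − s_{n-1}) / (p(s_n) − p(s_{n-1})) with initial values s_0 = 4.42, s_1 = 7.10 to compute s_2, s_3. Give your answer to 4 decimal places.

p(4.42) = -14.463600, p(7.10) = 16.410000
s_2 = 7.100000 − 16.410000·(7.100000 − 4.420000) / (16.410000 − (-14.463600)) = 7.100000 − (43.978800)/(30.873600) = 5.675521
p(5.675521) = -1.788463
s_3 = 5.675521 − (-1.788463)·(5.675521 − 7.100000) / (-1.788463 − 16.410000) = 5.675521 − (2.547629)/(-18.198463) = 5.815512

5.6755, 5.8155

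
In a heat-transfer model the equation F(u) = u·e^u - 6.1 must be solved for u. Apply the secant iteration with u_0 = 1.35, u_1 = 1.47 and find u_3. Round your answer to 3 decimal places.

F(1.35) = -0.89248, F(1.47) = 0.29338
u_2 = 1.47000 − 0.29338·(1.47000 − 1.35000) / (0.29338 − (-0.89248)) = 1.47000 − (0.03521)/(1.18585) = 1.44031
F(1.44031) = -0.01898
u_3 = 1.44031 − (-0.01898)·(1.44031 − 1.47000) / (-0.01898 − 0.29338) = 1.44031 − (0.00056)/(-0.31236) = 1.44212

1.442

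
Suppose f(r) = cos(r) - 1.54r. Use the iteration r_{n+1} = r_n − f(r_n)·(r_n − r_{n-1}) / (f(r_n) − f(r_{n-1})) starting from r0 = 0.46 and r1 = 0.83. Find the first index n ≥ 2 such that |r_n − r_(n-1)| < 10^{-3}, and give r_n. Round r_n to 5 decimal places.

n = 4, r_n = 0.55268

f(0.46) = 0.1876525, f(0.83) = -0.6033242
r2 = 0.8300000 − (-0.6033242)·(0.3700000)/(-0.7909767) = 0.5477794;  |Δ| = 0.2822206
f(0.5477794) = 0.0101029
r3 = 0.5477794 − 0.0101029·(-0.2822206)/(0.6134272) = 0.5524274;  |Δ| = 0.0046481
f(0.5524274) = 0.0005150
r4 = 0.5524274 − 0.0005150·(0.0046481)/(-0.0095879) = 0.5526771;  |Δ| = 0.0002497
|r4 − r3| = 0.0002497 < 10^{-3}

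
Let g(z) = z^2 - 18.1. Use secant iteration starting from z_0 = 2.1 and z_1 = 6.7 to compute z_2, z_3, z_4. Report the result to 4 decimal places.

g(2.1) = -13.690000, g(6.7) = 26.790000
z_2 = 6.700000 − 26.790000·(6.700000 − 2.100000) / (26.790000 − (-13.690000)) = 6.700000 − (123.234000)/(40.480000) = 3.655682
g(3.655682) = -4.735990
z_3 = 3.655682 − (-4.735990)·(3.655682 − 6.700000) / (-4.735990 − 26.790000) = 3.655682 − (14.417862)/(-31.525990) = 4.113014
g(4.113014) = -1.183113
z_4 = 4.113014 − (-1.183113)·(4.113014 − 3.655682) / (-1.183113 − (-4.735990)) = 4.113014 − (-0.541076)/(3.552878) = 4.265307

3.6557, 4.1130, 4.2653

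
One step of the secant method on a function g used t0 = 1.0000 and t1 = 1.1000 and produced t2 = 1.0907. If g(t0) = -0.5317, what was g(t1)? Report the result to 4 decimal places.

The secant line through (1.0000, -0.5317) and (1.1000, g(t1)) crosses zero at t2 = 1.0907.
So (1.0000, -0.5317), (1.1000, g(t1)), (1.0907, 0) are collinear:
g(t1) = -0.5317 · (1.1000 − 1.0907) / (1.0000 − 1.0907) = -0.5317 · (0.009300)/(-0.090700) = 0.054518

0.0545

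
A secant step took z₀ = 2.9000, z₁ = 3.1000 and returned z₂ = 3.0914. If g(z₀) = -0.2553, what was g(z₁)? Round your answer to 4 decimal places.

The secant line through (2.9000, -0.2553) and (3.1000, g(z₁)) crosses zero at z₂ = 3.0914.
So (2.9000, -0.2553), (3.1000, g(z₁)), (3.0914, 0) are collinear:
g(z₁) = -0.2553 · (3.1000 − 3.0914) / (2.9000 − 3.0914) = -0.2553 · (0.008600)/(-0.191400) = 0.011471

0.0115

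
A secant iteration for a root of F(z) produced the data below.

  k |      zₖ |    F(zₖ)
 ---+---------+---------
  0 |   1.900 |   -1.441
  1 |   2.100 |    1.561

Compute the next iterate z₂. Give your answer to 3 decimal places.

z₂ = 2.100 − 1.561·(2.100 − 1.900) / (1.561 − (-1.441))
   = 2.100 − (0.31220)/(3.00200) = 1.99600

1.996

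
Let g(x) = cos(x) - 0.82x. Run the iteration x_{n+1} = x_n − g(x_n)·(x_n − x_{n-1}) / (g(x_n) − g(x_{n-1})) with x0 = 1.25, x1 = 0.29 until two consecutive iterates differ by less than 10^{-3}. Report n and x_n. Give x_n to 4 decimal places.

n = 5, x_n = 0.8263

g(1.25) = -0.709678, g(0.29) = 0.720444
x2 = 0.290000 − 0.720444·(-0.960000)/(1.430122) = 0.773614;  |Δ| = 0.483614
g(0.773614) = 0.081027
x3 = 0.773614 − 0.081027·(0.483614)/(-0.639416) = 0.834897;  |Δ| = 0.061284
g(0.834897) = -0.013362
x4 = 0.834897 − (-0.013362)·(0.061284)/(-0.094390) = 0.826222;  |Δ| = 0.008676
g(0.826222) = 0.000157
x5 = 0.826222 − 0.000157·(-0.008676)/(0.013519) = 0.826323;  |Δ| = 0.000101
|x5 − x4| = 0.000101 < 10^{-3}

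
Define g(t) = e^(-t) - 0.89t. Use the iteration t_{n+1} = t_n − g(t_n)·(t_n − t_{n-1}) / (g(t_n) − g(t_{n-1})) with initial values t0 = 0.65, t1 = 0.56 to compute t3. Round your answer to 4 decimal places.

g(0.65) = -0.056454, g(0.56) = 0.072809
t2 = 0.560000 − 0.072809·(0.560000 − 0.650000) / (0.072809 − (-0.056454)) = 0.560000 − (-0.006553)/(0.129263) = 0.610694
g(0.610694) = -0.000543
t3 = 0.610694 − (-0.000543)·(0.610694 − 0.560000) / (-0.000543 − 0.072809) = 0.610694 − (-0.000028)/(-0.073352) = 0.610318

0.6103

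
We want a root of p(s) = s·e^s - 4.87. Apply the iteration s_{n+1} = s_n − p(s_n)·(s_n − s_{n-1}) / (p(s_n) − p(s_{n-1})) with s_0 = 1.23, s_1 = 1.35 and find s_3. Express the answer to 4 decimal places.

1.3117

p(1.23) = -0.661888, p(1.35) = 0.337524
s_2 = 1.350000 − 0.337524·(1.350000 − 1.230000) / (0.337524 − (-0.661888)) = 1.350000 − (0.040503)/(0.999412) = 1.309473
p(1.309473) = -0.019420
s_3 = 1.309473 − (-0.019420)·(1.309473 − 1.350000) / (-0.019420 − 0.337524) = 1.309473 − (0.000787)/(-0.356945) = 1.311678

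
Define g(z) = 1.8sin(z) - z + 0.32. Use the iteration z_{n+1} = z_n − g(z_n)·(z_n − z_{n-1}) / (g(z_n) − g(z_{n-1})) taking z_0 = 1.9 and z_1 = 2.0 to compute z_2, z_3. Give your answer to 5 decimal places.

1.97403, 1.97496

g(1.9) = 0.1233402, g(2.0) = -0.0432646
z_2 = 2.0000000 − (-0.0432646)·(2.0000000 − 1.9000000) / (-0.0432646 − 0.1233402) = 2.0000000 − (-0.0043265)/(-0.1666048) = 1.9740316
g(1.9740316) = 0.0016018
z_3 = 1.9740316 − 0.0016018·(1.9740316 − 2.0000000) / (0.0016018 − (-0.0432646)) = 1.9740316 − (-0.0000416)/(0.0448664) = 1.9749587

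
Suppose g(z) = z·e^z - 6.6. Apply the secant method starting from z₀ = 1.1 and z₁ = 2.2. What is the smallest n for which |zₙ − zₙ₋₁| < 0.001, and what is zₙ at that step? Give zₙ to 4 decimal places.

n = 6, zₙ = 1.4890

g(1.1) = -3.295417, g(2.2) = 13.255030
z₂ = 2.200000 − 13.255030·(1.100000)/(16.550447) = 1.319025;  |Δ| = 0.880975
g(1.319025) = -1.667147
z₃ = 1.319025 − (-1.667147)·(-0.880975)/(-14.922177) = 1.417450;  |Δ| = 0.098425
g(1.417450) = -0.750775
z₄ = 1.417450 − (-0.750775)·(0.098425)/(0.916372) = 1.498088;  |Δ| = 0.080639
g(1.498088) = 0.101145
z₅ = 1.498088 − 0.101145·(0.080639)/(0.851920) = 1.488515;  |Δ| = 0.009574
g(1.488515) = -0.005122
z₆ = 1.488515 − (-0.005122)·(-0.009574)/(-0.106267) = 1.488976;  |Δ| = 0.000461
|z₆ − z₅| = 0.000461 < 0.001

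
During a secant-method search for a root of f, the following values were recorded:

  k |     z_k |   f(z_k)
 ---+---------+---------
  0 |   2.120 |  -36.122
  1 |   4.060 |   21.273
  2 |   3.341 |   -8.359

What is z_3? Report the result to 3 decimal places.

z_3 = 3.341 − (-8.359)·(3.341 − 4.060) / (-8.359 − 21.273)
   = 3.341 − (6.01012)/(-29.63200) = 3.54383

3.544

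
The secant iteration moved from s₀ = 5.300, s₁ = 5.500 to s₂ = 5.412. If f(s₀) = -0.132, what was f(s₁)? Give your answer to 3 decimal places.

0.104

The secant line through (5.300, -0.132) and (5.500, f(s₁)) crosses zero at s₂ = 5.412.
So (5.300, -0.132), (5.500, f(s₁)), (5.412, 0) are collinear:
f(s₁) = -0.132 · (5.500 − 5.412) / (5.300 − 5.412) = -0.132 · (0.08800)/(-0.11200) = 0.10371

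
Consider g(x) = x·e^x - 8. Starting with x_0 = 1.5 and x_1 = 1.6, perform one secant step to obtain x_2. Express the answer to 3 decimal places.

1.606

g(1.5) = -1.27747, g(1.6) = -0.07515
x_2 = 1.60000 − (-0.07515)·(1.60000 − 1.50000) / (-0.07515 − (-1.27747)) = 1.60000 − (-0.00751)/(1.20232) = 1.60625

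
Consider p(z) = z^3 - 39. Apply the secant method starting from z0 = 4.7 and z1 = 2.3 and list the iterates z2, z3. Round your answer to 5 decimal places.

p(4.7) = 64.8230000, p(2.3) = -26.8330000
z2 = 2.3000000 − (-26.8330000)·(2.3000000 − 4.7000000) / (-26.8330000 − 64.8230000) = 2.3000000 − (64.3992000)/(-91.6560000) = 3.0026185
p(3.0026185) = -11.9292391
z3 = 3.0026185 − (-11.9292391)·(3.0026185 − 2.3000000) / (-11.9292391 − (-26.8330000)) = 3.0026185 − (-8.3817039)/(14.9037609) = 3.5650070

3.00262, 3.56501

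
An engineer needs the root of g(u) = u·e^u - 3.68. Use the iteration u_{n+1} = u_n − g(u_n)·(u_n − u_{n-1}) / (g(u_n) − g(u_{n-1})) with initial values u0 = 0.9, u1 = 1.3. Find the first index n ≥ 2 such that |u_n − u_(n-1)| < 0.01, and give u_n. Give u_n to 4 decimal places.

n = 4, u_n = 1.1571

g(0.9) = -1.466357, g(1.3) = 1.090086
u2 = 1.300000 − 1.090086·(0.400000)/(2.556443) = 1.129437;  |Δ| = 0.170563
g(1.129437) = -0.185618
u3 = 1.129437 − (-0.185618)·(-0.170563)/(-1.275704) = 1.154254;  |Δ| = 0.024817
g(1.154254) = -0.019100
u4 = 1.154254 − (-0.019100)·(0.024817)/(0.166518) = 1.157101;  |Δ| = 0.002847
|u4 − u3| = 0.002847 < 0.01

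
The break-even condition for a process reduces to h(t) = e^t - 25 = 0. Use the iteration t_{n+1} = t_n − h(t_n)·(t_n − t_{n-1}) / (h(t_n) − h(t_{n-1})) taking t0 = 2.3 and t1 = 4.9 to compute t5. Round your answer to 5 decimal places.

h(2.3) = -15.0258175, h(4.9) = 109.2897797
t2 = 4.9000000 − 109.2897797·(4.9000000 − 2.3000000) / (109.2897797 − (-15.0258175)) = 4.9000000 − (284.1534272)/(124.3155972) = 2.6142576
h(2.6142576) = -11.3429259
t3 = 2.6142576 − (-11.3429259)·(2.6142576 − 4.9000000) / (-11.3429259 − 109.2897797) = 2.6142576 − (25.9270063)/(-120.6327056) = 2.8291828
h(2.8291828) = -8.0683810
t4 = 2.8291828 − (-8.0683810)·(2.8291828 − 2.6142576) / (-8.0683810 − (-11.3429259)) = 2.8291828 − (-1.7340983)/(3.2745449) = 3.3587521
h(3.3587521) = 3.7532863
t5 = 3.3587521 − 3.7532863·(3.3587521 − 2.8291828) / (3.7532863 − (-8.0683810)) = 3.3587521 − (1.9876250)/(11.8216674) = 3.1906180

3.19062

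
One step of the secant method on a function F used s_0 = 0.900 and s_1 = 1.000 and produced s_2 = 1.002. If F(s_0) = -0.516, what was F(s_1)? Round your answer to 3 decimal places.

The secant line through (0.900, -0.516) and (1.000, F(s_1)) crosses zero at s_2 = 1.002.
So (0.900, -0.516), (1.000, F(s_1)), (1.002, 0) are collinear:
F(s_1) = -0.516 · (1.000 − 1.002) / (0.900 − 1.002) = -0.516 · (-0.00200)/(-0.10200) = -0.01012

-0.010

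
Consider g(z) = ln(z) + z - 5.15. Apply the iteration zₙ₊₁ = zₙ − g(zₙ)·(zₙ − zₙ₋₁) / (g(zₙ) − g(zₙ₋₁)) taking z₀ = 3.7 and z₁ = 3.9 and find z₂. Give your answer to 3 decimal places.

3.812

g(3.7) = -0.14167, g(3.9) = 0.11098
z₂ = 3.90000 − 0.11098·(3.90000 − 3.70000) / (0.11098 − (-0.14167)) = 3.90000 − (0.02220)/(0.25264) = 3.81215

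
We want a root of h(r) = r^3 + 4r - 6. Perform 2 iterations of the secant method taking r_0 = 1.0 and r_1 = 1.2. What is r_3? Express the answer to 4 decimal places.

1.1346

h(1.0) = -1.000000, h(1.2) = 0.528000
r_2 = 1.200000 − 0.528000·(1.200000 − 1.000000) / (0.528000 − (-1.000000)) = 1.200000 − (0.105600)/(1.528000) = 1.130890
h(1.130890) = -0.030131
r_3 = 1.130890 − (-0.030131)·(1.130890 − 1.200000) / (-0.030131 − 0.528000) = 1.130890 − (0.002082)/(-0.558131) = 1.134621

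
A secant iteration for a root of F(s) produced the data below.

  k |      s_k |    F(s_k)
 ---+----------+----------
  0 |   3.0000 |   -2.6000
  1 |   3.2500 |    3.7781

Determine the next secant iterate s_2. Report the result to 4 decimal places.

3.1019

s_2 = 3.2500 − 3.7781·(3.2500 − 3.0000) / (3.7781 − (-2.6000))
   = 3.2500 − (0.944525)/(6.378100) = 3.101911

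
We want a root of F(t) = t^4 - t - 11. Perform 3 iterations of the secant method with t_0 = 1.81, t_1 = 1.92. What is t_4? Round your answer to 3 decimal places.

1.895

F(1.81) = -2.07717, F(1.92) = 0.66954
t_2 = 1.92000 − 0.66954·(1.92000 − 1.81000) / (0.66954 − (-2.07717)) = 1.92000 − (0.07365)/(2.74671) = 1.89319
F(1.89319) = -0.04703
t_3 = 1.89319 − (-0.04703)·(1.89319 − 1.92000) / (-0.04703 − 0.66954) = 1.89319 − (0.00126)/(-0.71657) = 1.89495
F(1.89495) = -0.00096
t_4 = 1.89495 − (-0.00096)·(1.89495 − 1.89319) / (-0.00096 − (-0.04703)) = 1.89495 − (0.00000)/(0.04607) = 1.89498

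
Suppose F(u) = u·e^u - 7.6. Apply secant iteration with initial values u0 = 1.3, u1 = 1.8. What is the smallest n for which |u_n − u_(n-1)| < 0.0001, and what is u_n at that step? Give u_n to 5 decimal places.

F(1.3) = -2.8299143, F(1.8) = 3.2893654
u2 = 1.8000000 − 3.2893654·(0.5000000)/(6.1192798) = 1.5312294;  |Δ| = 0.2687706
F(1.5312294) = -0.5198133
u3 = 1.5312294 − (-0.5198133)·(-0.2687706)/(-3.8091787) = 1.5679067;  |Δ| = 0.0366773
F(1.5679067) = -0.0793834
u4 = 1.5679067 − (-0.0793834)·(0.0366773)/(0.4404298) = 1.5745175;  |Δ| = 0.0066108
F(1.5745175) = 0.0024176
u5 = 1.5745175 − 0.0024176·(0.0066108)/(0.0818011) = 1.5743221;  |Δ| = 0.0001954
F(1.5743221) = -0.0000108
u6 = 1.5743221 − (-0.0000108)·(-0.0001954)/(-0.0024284) = 1.5743229;  |Δ| = 0.0000009
|u6 − u5| = 0.0000009 < 0.0001

n = 6, u_n = 1.57432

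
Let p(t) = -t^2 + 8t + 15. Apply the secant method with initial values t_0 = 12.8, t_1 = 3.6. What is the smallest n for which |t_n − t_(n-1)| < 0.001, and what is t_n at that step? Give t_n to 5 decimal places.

p(12.8) = -46.4400000, p(3.6) = 30.8400000
t_2 = 3.6000000 − 30.8400000·(-9.2000000)/(77.2800000) = 7.2714286;  |Δ| = 3.6714286
p(7.2714286) = 20.2977551
t_3 = 7.2714286 − 20.2977551·(3.6714286)/(-10.5422449) = 14.3402985;  |Δ| = 7.0688699
p(14.3402985) = -75.9217732
t_4 = 14.3402985 − (-75.9217732)·(7.0688699)/(-96.2195283) = 8.7626247;  |Δ| = 5.5776738
p(8.7626247) = 8.3174057
t_5 = 8.7626247 − 8.3174057·(-5.5776738)/(84.2391789) = 9.3133397;  |Δ| = 0.5507150
p(9.3133397) = 2.7684214
t_6 = 9.3133397 − 2.7684214·(0.5507150)/(-5.5489843) = 9.5880947;  |Δ| = 0.2747550
p(9.5880947) = -0.2268020
t_7 = 9.5880947 − (-0.2268020)·(0.2747550)/(-2.9952234) = 9.5672899;  |Δ| = 0.0208048
p(9.5672899) = 0.0052834
t_8 = 9.5672899 − 0.0052834·(-0.0208048)/(0.2320854) = 9.5677635;  |Δ| = 0.0004736
|t_8 − t_7| = 0.0004736 < 0.001

n = 8, t_n = 9.56776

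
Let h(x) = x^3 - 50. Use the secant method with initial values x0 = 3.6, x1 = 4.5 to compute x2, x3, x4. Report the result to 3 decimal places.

3.668, 3.681, 3.684

h(3.6) = -3.34400, h(4.5) = 41.12500
x2 = 4.50000 − 41.12500·(4.50000 − 3.60000) / (41.12500 − (-3.34400)) = 4.50000 − (37.01250)/(44.46900) = 3.66768
h(3.66768) = -0.66288
x3 = 3.66768 − (-0.66288)·(3.66768 − 4.50000) / (-0.66288 − 41.12500) = 3.66768 − (0.55173)/(-41.78788) = 3.68088
h(3.68088) = -0.12814
x4 = 3.68088 − (-0.12814)·(3.68088 − 3.66768) / (-0.12814 − (-0.66288)) = 3.68088 − (-0.00169)/(0.53474) = 3.68405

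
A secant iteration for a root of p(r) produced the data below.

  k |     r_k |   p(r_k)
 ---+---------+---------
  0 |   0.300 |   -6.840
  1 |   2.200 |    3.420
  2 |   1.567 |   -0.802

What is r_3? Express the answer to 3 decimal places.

1.687

r_3 = 1.567 − (-0.802)·(1.567 − 2.200) / (-0.802 − 3.420)
   = 1.567 − (0.50767)/(-4.22200) = 1.68724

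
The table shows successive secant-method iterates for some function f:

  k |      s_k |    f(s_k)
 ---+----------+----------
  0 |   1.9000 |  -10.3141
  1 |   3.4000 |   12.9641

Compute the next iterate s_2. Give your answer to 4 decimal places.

s_2 = 3.4000 − 12.9641·(3.4000 − 1.9000) / (12.9641 − (-10.3141))
   = 3.4000 − (19.446150)/(23.278200) = 2.564620

2.5646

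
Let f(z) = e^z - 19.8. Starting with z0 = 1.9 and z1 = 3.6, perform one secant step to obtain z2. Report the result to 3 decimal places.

2.645

f(1.9) = -13.11411, f(3.6) = 16.79823
z2 = 3.60000 − 16.79823·(3.60000 − 1.90000) / (16.79823 − (-13.11411)) = 3.60000 − (28.55700)/(29.91234) = 2.64531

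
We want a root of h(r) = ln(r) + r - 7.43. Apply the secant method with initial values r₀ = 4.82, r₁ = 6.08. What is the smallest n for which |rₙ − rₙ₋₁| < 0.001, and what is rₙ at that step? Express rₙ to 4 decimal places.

h(4.82) = -1.037226, h(6.08) = 0.455005
r₂ = 6.080000 − 0.455005·(1.260000)/(1.492231) = 5.695806;  |Δ| = 0.384194
h(5.695806) = 0.005536
r₃ = 5.695806 − 0.005536·(-0.384194)/(-0.449468) = 5.691074;  |Δ| = 0.004732
h(5.691074) = -0.000027
r₄ = 5.691074 − (-0.000027)·(-0.004732)/(-0.005563) = 5.691097;  |Δ| = 0.000023
|r₄ − r₃| = 0.000023 < 0.001

n = 4, rₙ = 5.6911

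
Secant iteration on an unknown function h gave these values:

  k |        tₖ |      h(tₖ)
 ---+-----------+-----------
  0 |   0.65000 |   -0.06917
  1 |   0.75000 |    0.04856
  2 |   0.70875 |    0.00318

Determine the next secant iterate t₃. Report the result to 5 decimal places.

t₃ = 0.70875 − 0.00318·(0.70875 − 0.75000) / (0.00318 − 0.04856)
   = 0.70875 − (-0.0001312)/(-0.0453800) = 0.7058594

0.70586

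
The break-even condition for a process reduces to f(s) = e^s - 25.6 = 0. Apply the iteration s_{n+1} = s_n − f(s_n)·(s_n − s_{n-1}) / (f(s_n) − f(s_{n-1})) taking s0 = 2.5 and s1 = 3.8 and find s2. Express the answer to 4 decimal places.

f(2.5) = -13.417506, f(3.8) = 19.101184
s2 = 3.800000 − 19.101184·(3.800000 − 2.500000) / (19.101184 − (-13.417506)) = 3.800000 − (24.831540)/(32.518691) = 3.036392

3.0364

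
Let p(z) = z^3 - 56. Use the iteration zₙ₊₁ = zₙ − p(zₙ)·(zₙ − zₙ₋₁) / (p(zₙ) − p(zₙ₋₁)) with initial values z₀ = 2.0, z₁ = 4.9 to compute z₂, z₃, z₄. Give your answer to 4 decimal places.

p(2.0) = -48.000000, p(4.9) = 61.649000
z₂ = 4.900000 − 61.649000·(4.900000 − 2.000000) / (61.649000 − (-48.000000)) = 4.900000 − (178.782100)/(109.649000) = 3.269505
p(3.269505) = -21.050080
z₃ = 3.269505 − (-21.050080)·(3.269505 − 4.900000) / (-21.050080 − 61.649000) = 3.269505 − (34.322041)/(-82.699080) = 3.684529
p(3.684529) = -5.979754
z₄ = 3.684529 − (-5.979754)·(3.684529 − 3.269505) / (-5.979754 − (-21.050080)) = 3.684529 − (-2.481737)/(15.070326) = 3.849206

3.2695, 3.6845, 3.8492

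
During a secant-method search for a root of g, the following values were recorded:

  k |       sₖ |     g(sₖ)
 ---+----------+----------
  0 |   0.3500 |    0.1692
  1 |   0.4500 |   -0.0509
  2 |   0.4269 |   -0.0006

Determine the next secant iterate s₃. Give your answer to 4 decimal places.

s₃ = 0.4269 − (-0.0006)·(0.4269 − 0.4500) / (-0.0006 − (-0.0509))
   = 0.4269 − (0.000014)/(0.050300) = 0.426624

0.4266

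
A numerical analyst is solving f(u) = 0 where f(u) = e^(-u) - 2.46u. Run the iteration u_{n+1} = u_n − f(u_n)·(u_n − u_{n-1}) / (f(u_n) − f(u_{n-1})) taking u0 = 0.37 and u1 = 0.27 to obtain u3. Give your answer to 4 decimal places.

0.3009

f(0.37) = -0.219466, f(0.27) = 0.099179
u2 = 0.270000 − 0.099179·(0.270000 − 0.370000) / (0.099179 − (-0.219466)) = 0.270000 − (-0.009918)/(0.318645) = 0.301125
f(0.301125) = -0.000783
u3 = 0.301125 − (-0.000783)·(0.301125 − 0.270000) / (-0.000783 − 0.099179) = 0.301125 − (-0.000024)/(-0.099963) = 0.300881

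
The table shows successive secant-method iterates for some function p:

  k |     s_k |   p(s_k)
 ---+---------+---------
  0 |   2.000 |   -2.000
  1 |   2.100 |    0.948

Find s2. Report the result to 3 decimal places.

s2 = 2.100 − 0.948·(2.100 − 2.000) / (0.948 − (-2.000))
   = 2.100 − (0.09480)/(2.94800) = 2.06784

2.068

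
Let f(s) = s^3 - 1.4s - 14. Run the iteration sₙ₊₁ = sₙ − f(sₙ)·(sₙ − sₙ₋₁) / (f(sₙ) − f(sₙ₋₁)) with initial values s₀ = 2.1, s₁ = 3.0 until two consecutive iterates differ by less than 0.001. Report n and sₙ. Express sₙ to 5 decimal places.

n = 5, sₙ = 2.60338

f(2.1) = -7.6790000, f(3.0) = 8.8000000
s₂ = 3.0000000 − 8.8000000·(0.9000000)/(16.4790000) = 2.5193883;  |Δ| = 0.4806117
f(2.5193883) = -1.5357862
s₃ = 2.5193883 − (-1.5357862)·(-0.4806117)/(-10.3357862) = 2.5908020;  |Δ| = 0.0714137
f(2.5908020) = -0.2369988
s₄ = 2.5908020 − (-0.2369988)·(0.0714137)/(1.2987874) = 2.6038334;  |Δ| = 0.0130314
f(2.6038334) = 0.0084888
s₅ = 2.6038334 − 0.0084888·(0.0130314)/(0.2454875) = 2.6033828;  |Δ| = 0.0004506
|s₅ − s₄| = 0.0004506 < 0.001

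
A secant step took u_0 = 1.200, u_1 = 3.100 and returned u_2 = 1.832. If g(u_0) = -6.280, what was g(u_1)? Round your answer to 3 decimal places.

The secant line through (1.200, -6.280) and (3.100, g(u_1)) crosses zero at u_2 = 1.832.
So (1.200, -6.280), (3.100, g(u_1)), (1.832, 0) are collinear:
g(u_1) = -6.280 · (3.100 − 1.832) / (1.200 − 1.832) = -6.280 · (1.26800)/(-0.63200) = 12.59975

12.600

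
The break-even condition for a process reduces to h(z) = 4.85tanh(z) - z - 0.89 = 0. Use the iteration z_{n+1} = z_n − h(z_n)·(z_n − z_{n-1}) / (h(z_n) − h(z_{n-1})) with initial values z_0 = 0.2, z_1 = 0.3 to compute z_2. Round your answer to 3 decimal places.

h(0.2) = -0.13273, h(0.3) = 0.22287
z_2 = 0.30000 − 0.22287·(0.30000 − 0.20000) / (0.22287 − (-0.13273)) = 0.30000 − (0.02229)/(0.35560) = 0.23733

0.237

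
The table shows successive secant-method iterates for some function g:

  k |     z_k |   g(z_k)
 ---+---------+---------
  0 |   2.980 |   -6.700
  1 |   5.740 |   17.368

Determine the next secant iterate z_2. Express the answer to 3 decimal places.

3.748

z_2 = 5.740 − 17.368·(5.740 − 2.980) / (17.368 − (-6.700))
   = 5.740 − (47.93568)/(24.06800) = 3.74832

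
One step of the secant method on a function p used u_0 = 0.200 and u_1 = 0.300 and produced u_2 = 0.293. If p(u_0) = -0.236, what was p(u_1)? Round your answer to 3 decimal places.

0.018

The secant line through (0.200, -0.236) and (0.300, p(u_1)) crosses zero at u_2 = 0.293.
So (0.200, -0.236), (0.300, p(u_1)), (0.293, 0) are collinear:
p(u_1) = -0.236 · (0.300 − 0.293) / (0.200 − 0.293) = -0.236 · (0.00700)/(-0.09300) = 0.01776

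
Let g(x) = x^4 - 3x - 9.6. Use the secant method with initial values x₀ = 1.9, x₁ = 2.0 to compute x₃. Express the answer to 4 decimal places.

1.9860

g(1.9) = -2.267900, g(2.0) = 0.400000
x₂ = 2.000000 − 0.400000·(2.000000 − 1.900000) / (0.400000 − (-2.267900)) = 2.000000 − (0.040000)/(2.667900) = 1.985007
g(1.985007) = -0.029431
x₃ = 1.985007 − (-0.029431)·(1.985007 − 2.000000) / (-0.029431 − 0.400000) = 1.985007 − (0.000441)/(-0.429431) = 1.986034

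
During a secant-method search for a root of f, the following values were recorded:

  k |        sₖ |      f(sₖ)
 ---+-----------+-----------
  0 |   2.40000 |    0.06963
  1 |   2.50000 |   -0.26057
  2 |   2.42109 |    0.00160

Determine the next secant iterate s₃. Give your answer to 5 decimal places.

s₃ = 2.42109 − 0.00160·(2.42109 − 2.50000) / (0.00160 − (-0.26057))
   = 2.42109 − (-0.0001263)/(0.2621700) = 2.4215716

2.42157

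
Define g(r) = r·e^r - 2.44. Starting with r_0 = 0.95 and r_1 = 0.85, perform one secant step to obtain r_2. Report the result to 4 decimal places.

0.9465

g(0.95) = 0.016424, g(0.85) = -0.451300
r_2 = 0.850000 − (-0.451300)·(0.850000 − 0.950000) / (-0.451300 − 0.016424) = 0.850000 − (0.045130)/(-0.467724) = 0.946488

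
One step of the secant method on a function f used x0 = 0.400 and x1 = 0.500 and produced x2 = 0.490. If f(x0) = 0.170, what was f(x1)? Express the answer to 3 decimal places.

-0.019

The secant line through (0.400, 0.170) and (0.500, f(x1)) crosses zero at x2 = 0.490.
So (0.400, 0.170), (0.500, f(x1)), (0.490, 0) are collinear:
f(x1) = 0.170 · (0.500 − 0.490) / (0.400 − 0.490) = 0.170 · (0.01000)/(-0.09000) = -0.01889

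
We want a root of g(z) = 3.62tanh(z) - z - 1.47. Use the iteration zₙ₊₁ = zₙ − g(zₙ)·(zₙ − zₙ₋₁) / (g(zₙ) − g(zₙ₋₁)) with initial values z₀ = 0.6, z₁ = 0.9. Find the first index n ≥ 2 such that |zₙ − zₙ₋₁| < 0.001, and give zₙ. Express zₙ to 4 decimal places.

g(0.6) = -0.125881, g(0.9) = 0.222998
z₂ = 0.900000 − 0.222998·(0.300000)/(0.348879) = 0.708244;  |Δ| = 0.191756
g(0.708244) = 0.028416
z₃ = 0.708244 − 0.028416·(-0.191756)/(-0.194582) = 0.680241;  |Δ| = 0.028003
g(0.680241) = -0.008374
z₄ = 0.680241 − (-0.008374)·(-0.028003)/(-0.036790) = 0.686615;  |Δ| = 0.006374
g(0.686615) = 0.000192
z₅ = 0.686615 − 0.000192·(0.006374)/(0.008565) = 0.686472;  |Δ| = 0.000143
|z₅ − z₄| = 0.000143 < 0.001

n = 5, zₙ = 0.6865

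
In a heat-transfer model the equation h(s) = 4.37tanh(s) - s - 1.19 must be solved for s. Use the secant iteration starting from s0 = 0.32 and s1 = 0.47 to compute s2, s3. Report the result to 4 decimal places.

h(0.32) = -0.157455, h(0.47) = 0.254931
s2 = 0.470000 − 0.254931·(0.470000 − 0.320000) / (0.254931 − (-0.157455)) = 0.470000 − (0.038240)/(0.412386) = 0.377272
h(0.377272) = 0.007397
s3 = 0.377272 − 0.007397·(0.377272 − 0.470000) / (0.007397 − 0.254931) = 0.377272 − (-0.000686)/(-0.247534) = 0.374501

0.3773, 0.3745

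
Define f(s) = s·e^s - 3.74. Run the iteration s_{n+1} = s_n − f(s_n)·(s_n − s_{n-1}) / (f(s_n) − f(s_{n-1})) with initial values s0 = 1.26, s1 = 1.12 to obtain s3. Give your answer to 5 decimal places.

1.16584

f(1.26) = 0.7020311, f(1.12) = -0.3073633
s2 = 1.1200000 − (-0.3073633)·(1.1200000 − 1.2600000) / (-0.3073633 − 0.7020311) = 1.1200000 − (0.0430309)/(-1.0093944) = 1.1626304
f(1.1626304) = -0.0215185
s3 = 1.1626304 − (-0.0215185)·(1.1626304 − 1.1200000) / (-0.0215185 − (-0.3073633)) = 1.1626304 − (-0.0009173)/(0.2858448) = 1.1658396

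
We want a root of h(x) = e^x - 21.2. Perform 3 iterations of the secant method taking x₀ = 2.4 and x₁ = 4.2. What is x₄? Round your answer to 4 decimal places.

h(2.4) = -10.176824, h(4.2) = 45.486331
x₂ = 4.200000 − 45.486331·(4.200000 − 2.400000) / (45.486331 − (-10.176824)) = 4.200000 − (81.875396)/(55.663155) = 2.729092
h(2.729092) = -5.881033
x₃ = 2.729092 − (-5.881033)·(2.729092 − 4.200000) / (-5.881033 − 45.486331) = 2.729092 − (8.650461)/(-51.367364) = 2.897496
h(2.897496) = -3.071314
x₄ = 2.897496 − (-3.071314)·(2.897496 − 2.729092) / (-3.071314 − (-5.881033)) = 2.897496 − (-0.517221)/(2.809719) = 3.081578

3.0816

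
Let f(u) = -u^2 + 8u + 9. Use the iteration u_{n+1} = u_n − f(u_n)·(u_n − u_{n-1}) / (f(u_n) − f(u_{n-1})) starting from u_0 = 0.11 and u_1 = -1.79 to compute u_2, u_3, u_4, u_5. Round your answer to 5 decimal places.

f(0.11) = 9.8679000, f(-1.79) = -8.5241000
u_2 = -1.7900000 − (-8.5241000)·(-1.7900000 − 0.1100000) / (-8.5241000 − 9.8679000) = -1.7900000 − (16.1957900)/(-18.3920000) = -0.9094112
f(-0.9094112) = 0.8976821
u_3 = -0.9094112 − 0.8976821·(-0.9094112 − (-1.7900000)) / (0.8976821 − (-8.5241000)) = -0.9094112 − (0.7904888)/(9.4217821) = -0.9933113
f(-0.9933113) = 0.0668423
u_4 = -0.9933113 − 0.0668423·(-0.9933113 − (-0.9094112)) / (0.0668423 − 0.8976821) = -0.9933113 − (-0.0056081)/(-0.8308398) = -1.0000612
f(-1.0000612) = -0.0006119
u_5 = -1.0000612 − (-0.0006119)·(-1.0000612 − (-0.9933113)) / (-0.0006119 − 0.0668423) = -1.0000612 − (0.0000041)/(-0.0674542) = -1.0000000

-0.90941, -0.99331, -1.00006, -1.00000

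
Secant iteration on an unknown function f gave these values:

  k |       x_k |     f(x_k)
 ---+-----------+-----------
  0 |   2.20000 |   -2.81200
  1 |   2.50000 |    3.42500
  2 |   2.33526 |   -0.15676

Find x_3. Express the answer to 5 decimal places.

2.34247

x_3 = 2.33526 − (-0.15676)·(2.33526 − 2.50000) / (-0.15676 − 3.42500)
   = 2.33526 − (0.0258246)/(-3.5817600) = 2.3424700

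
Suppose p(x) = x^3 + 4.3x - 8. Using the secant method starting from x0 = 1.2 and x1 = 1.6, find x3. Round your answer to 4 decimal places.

1.3210

p(1.2) = -1.112000, p(1.6) = 2.976000
x2 = 1.600000 − 2.976000·(1.600000 − 1.200000) / (2.976000 − (-1.112000)) = 1.600000 − (1.190400)/(4.088000) = 1.308806
p(1.308806) = -0.130182
x3 = 1.308806 − (-0.130182)·(1.308806 − 1.600000) / (-0.130182 − 2.976000) = 1.308806 − (0.037908)/(-3.106182) = 1.321010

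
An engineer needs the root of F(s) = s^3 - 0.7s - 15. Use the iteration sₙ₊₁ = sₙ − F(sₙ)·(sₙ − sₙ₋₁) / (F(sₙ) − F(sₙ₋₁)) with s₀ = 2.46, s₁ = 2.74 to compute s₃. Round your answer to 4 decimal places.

2.5603

F(2.46) = -1.835064, F(2.74) = 3.652824
s₂ = 2.740000 − 3.652824·(2.740000 − 2.460000) / (3.652824 − (-1.835064)) = 2.740000 − (1.022791)/(5.487888) = 2.553628
F(2.553628) = -0.135298
s₃ = 2.553628 − (-0.135298)·(2.553628 − 2.740000) / (-0.135298 − 3.652824) = 2.553628 − (0.025216)/(-3.788122) = 2.560284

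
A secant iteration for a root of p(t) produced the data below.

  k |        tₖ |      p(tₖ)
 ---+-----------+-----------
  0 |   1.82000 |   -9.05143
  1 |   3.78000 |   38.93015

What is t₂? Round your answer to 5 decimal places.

2.18974

t₂ = 3.78000 − 38.93015·(3.78000 − 1.82000) / (38.93015 − (-9.05143))
   = 3.78000 − (76.3030940)/(47.9815800) = 2.1897419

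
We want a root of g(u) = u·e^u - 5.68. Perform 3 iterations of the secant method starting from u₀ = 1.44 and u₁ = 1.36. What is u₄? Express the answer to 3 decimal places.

1.400

g(1.44) = 0.39780, g(1.36) = -0.38118
u₂ = 1.36000 − (-0.38118)·(1.36000 − 1.44000) / (-0.38118 − 0.39780) = 1.36000 − (0.03049)/(-0.77898) = 1.39915
g(1.39915) = -0.01102
u₃ = 1.39915 − (-0.01102)·(1.39915 − 1.36000) / (-0.01102 − (-0.38118)) = 1.39915 − (-0.00043)/(0.37015) = 1.40031
g(1.40031) = 0.00032
u₄ = 1.40031 − 0.00032·(1.40031 − 1.39915) / (0.00032 − (-0.01102)) = 1.40031 − (0.00000)/(0.01134) = 1.40028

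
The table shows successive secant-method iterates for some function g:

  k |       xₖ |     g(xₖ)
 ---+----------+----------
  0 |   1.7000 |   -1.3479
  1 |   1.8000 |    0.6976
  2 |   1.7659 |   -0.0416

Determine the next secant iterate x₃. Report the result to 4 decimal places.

1.7678

x₃ = 1.7659 − (-0.0416)·(1.7659 − 1.8000) / (-0.0416 − 0.6976)
   = 1.7659 − (0.001419)/(-0.739200) = 1.767819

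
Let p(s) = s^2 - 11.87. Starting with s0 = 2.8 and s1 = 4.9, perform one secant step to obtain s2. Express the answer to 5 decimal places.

p(2.8) = -4.0300000, p(4.9) = 12.1400000
s2 = 4.9000000 − 12.1400000·(4.9000000 − 2.8000000) / (12.1400000 − (-4.0300000)) = 4.9000000 − (25.4940000)/(16.1700000) = 3.3233766

3.32338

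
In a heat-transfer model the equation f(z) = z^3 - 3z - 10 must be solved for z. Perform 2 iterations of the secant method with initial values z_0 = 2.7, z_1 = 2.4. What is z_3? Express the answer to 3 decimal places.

2.614

f(2.7) = 1.58300, f(2.4) = -3.37600
z_2 = 2.40000 − (-3.37600)·(2.40000 − 2.70000) / (-3.37600 − 1.58300) = 2.40000 − (1.01280)/(-4.95900) = 2.60423
f(2.60423) = -0.15068
z_3 = 2.60423 − (-0.15068)·(2.60423 − 2.40000) / (-0.15068 − (-3.37600)) = 2.60423 − (-0.03077)/(3.22532) = 2.61378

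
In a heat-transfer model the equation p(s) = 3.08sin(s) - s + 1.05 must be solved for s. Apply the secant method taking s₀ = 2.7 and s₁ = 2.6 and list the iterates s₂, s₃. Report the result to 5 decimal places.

p(2.7) = -0.3336700, p(2.6) = 0.0377442
s₂ = 2.6000000 − 0.0377442·(2.6000000 − 2.7000000) / (0.0377442 − (-0.3336700)) = 2.6000000 − (-0.0037744)/(0.3714142) = 2.6101623
p(2.6101623) = 0.0006799
s₃ = 2.6101623 − 0.0006799·(2.6101623 − 2.6000000) / (0.0006799 − 0.0377442) = 2.6101623 − (0.0000069)/(-0.0370643) = 2.6103487

2.61016, 2.61035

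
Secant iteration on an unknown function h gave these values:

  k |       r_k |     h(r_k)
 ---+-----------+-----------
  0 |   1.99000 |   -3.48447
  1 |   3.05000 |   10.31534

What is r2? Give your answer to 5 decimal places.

r2 = 3.05000 − 10.31534·(3.05000 − 1.99000) / (10.31534 − (-3.48447))
   = 3.05000 − (10.9342604)/(13.7998100) = 2.2576514

2.25765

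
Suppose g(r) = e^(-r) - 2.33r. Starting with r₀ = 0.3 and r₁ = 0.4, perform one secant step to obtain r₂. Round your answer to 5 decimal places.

0.31378

g(0.3) = 0.0418182, g(0.4) = -0.2616800
r₂ = 0.4000000 − (-0.2616800)·(0.4000000 − 0.3000000) / (-0.2616800 − 0.0418182) = 0.4000000 − (-0.0261680)/(-0.3034982) = 0.3137787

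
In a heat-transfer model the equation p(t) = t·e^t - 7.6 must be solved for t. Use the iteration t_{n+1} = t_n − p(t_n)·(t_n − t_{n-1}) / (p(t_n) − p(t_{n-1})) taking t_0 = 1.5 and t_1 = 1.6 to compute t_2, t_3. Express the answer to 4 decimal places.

1.5730, 1.5743

p(1.5) = -0.877466, p(1.6) = 0.324852
t_2 = 1.600000 − 0.324852·(1.600000 − 1.500000) / (0.324852 − (-0.877466)) = 1.600000 − (0.032485)/(1.202318) = 1.572981
p(1.572981) = -0.016659
t_3 = 1.572981 − (-0.016659)·(1.572981 − 1.600000) / (-0.016659 − 0.324852) = 1.572981 − (0.000450)/(-0.341511) = 1.574299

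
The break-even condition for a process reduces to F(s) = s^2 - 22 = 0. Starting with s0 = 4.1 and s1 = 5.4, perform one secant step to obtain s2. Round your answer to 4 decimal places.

4.6463

F(4.1) = -5.190000, F(5.4) = 7.160000
s2 = 5.400000 − 7.160000·(5.400000 − 4.100000) / (7.160000 − (-5.190000)) = 5.400000 − (9.308000)/(12.350000) = 4.646316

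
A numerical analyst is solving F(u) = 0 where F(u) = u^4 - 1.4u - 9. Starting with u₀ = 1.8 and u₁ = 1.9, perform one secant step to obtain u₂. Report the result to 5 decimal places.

1.84270

F(1.8) = -1.0224000, F(1.9) = 1.3721000
u₂ = 1.9000000 − 1.3721000·(1.9000000 − 1.8000000) / (1.3721000 − (-1.0224000)) = 1.9000000 − (0.1372100)/(2.3945000) = 1.8426978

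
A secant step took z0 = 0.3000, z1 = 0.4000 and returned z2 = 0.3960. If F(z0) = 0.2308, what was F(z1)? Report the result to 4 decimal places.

The secant line through (0.3000, 0.2308) and (0.4000, F(z1)) crosses zero at z2 = 0.3960.
So (0.3000, 0.2308), (0.4000, F(z1)), (0.3960, 0) are collinear:
F(z1) = 0.2308 · (0.4000 − 0.3960) / (0.3000 − 0.3960) = 0.2308 · (0.004000)/(-0.096000) = -0.009617

-0.0096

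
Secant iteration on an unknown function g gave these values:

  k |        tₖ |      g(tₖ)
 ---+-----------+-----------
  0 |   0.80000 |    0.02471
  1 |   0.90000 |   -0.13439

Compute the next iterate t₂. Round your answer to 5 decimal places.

t₂ = 0.90000 − (-0.13439)·(0.90000 − 0.80000) / (-0.13439 − 0.02471)
   = 0.90000 − (-0.0134390)/(-0.1591000) = 0.8155311

0.81553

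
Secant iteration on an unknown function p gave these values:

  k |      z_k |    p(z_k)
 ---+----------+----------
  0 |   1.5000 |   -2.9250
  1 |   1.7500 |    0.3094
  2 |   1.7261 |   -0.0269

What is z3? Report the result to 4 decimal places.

1.7280

z3 = 1.7261 − (-0.0269)·(1.7261 − 1.7500) / (-0.0269 − 0.3094)
   = 1.7261 − (0.000643)/(-0.336300) = 1.728012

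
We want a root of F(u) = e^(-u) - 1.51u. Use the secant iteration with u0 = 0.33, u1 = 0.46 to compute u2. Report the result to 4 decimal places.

0.4310

F(0.33) = 0.220624, F(0.46) = -0.063316
u2 = 0.460000 − (-0.063316)·(0.460000 − 0.330000) / (-0.063316 − 0.220624) = 0.460000 − (-0.008231)/(-0.283940) = 0.431011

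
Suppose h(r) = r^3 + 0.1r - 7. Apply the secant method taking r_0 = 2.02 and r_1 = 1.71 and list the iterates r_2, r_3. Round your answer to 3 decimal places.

h(2.02) = 1.44441, h(1.71) = -1.82879
r_2 = 1.71000 − (-1.82879)·(1.71000 − 2.02000) / (-1.82879 − 1.44441) = 1.71000 − (0.56692)/(-3.27320) = 1.88320
h(1.88320) = -0.13300
r_3 = 1.88320 − (-0.13300)·(1.88320 − 1.71000) / (-0.13300 − (-1.82879)) = 1.88320 − (-0.02304)/(1.69579) = 1.89679

1.883, 1.897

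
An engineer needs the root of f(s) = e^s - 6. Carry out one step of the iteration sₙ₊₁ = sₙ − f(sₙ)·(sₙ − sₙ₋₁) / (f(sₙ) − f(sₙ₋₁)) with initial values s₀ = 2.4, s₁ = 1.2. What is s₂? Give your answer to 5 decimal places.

f(2.4) = 5.0231764, f(1.2) = -2.6798831
s₂ = 1.2000000 − (-2.6798831)·(1.2000000 − 2.4000000) / (-2.6798831 − 5.0231764) = 1.2000000 − (3.2158597)/(-7.7030595) = 1.6174782

1.61748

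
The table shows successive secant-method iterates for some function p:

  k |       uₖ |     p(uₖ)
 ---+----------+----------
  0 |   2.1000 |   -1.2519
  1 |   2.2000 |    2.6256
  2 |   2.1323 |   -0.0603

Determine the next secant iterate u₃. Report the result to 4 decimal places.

2.1338

u₃ = 2.1323 − (-0.0603)·(2.1323 − 2.2000) / (-0.0603 − 2.6256)
   = 2.1323 − (0.004082)/(-2.685900) = 2.133820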